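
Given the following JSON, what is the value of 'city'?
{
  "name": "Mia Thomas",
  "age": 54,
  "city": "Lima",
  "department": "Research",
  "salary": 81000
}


Looking up field 'city'
Value: Lima

Lima


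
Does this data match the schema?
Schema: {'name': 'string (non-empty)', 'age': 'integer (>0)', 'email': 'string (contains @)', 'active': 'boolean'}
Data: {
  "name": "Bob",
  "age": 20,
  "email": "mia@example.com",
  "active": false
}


Validating each field against schema:
  name: OK (non-empty string)
  age: OK (positive integer)
  email: OK (string with @)
  active: OK (boolean)

Result: VALID

VALID


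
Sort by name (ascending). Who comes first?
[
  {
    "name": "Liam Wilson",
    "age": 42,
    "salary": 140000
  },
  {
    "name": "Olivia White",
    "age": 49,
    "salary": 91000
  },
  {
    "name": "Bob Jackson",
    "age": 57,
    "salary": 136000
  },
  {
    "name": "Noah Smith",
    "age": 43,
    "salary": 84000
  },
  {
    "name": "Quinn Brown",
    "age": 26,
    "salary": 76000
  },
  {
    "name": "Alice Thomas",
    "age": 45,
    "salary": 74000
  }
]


Sort by: name (ascending)

Sorted order:
  1. Alice Thomas (name = Alice Thomas)
  2. Bob Jackson (name = Bob Jackson)
  3. Liam Wilson (name = Liam Wilson)
  4. Noah Smith (name = Noah Smith)
  5. Olivia White (name = Olivia White)
  6. Quinn Brown (name = Quinn Brown)

First: Alice Thomas

Alice Thomas


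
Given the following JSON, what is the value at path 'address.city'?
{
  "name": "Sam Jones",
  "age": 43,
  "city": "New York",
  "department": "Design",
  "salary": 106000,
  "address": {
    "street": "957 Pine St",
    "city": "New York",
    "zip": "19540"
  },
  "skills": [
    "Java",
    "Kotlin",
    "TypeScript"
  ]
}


Query: address.city
Path: address -> city
Value: New York

New York


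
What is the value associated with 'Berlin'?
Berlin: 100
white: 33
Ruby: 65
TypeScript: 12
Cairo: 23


Looking up key 'Berlin'
Value: 100

100


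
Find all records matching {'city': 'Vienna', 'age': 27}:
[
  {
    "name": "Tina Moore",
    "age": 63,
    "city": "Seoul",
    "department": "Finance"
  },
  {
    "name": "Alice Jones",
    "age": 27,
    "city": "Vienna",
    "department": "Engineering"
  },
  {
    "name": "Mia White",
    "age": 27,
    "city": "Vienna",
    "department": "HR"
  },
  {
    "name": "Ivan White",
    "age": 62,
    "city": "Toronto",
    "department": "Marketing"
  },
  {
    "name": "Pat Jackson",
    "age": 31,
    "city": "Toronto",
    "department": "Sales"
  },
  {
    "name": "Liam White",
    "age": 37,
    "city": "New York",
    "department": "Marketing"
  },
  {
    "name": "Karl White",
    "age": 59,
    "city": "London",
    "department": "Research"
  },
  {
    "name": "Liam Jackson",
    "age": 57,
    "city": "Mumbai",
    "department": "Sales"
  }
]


Search criteria: {'city': 'Vienna', 'age': 27}

Checking 8 records:
  Tina Moore: {city: Seoul, age: 63}
  Alice Jones: {city: Vienna, age: 27} <-- MATCH
  Mia White: {city: Vienna, age: 27} <-- MATCH
  Ivan White: {city: Toronto, age: 62}
  Pat Jackson: {city: Toronto, age: 31}
  Liam White: {city: New York, age: 37}
  Karl White: {city: London, age: 59}
  Liam Jackson: {city: Mumbai, age: 57}

Matches: ["Alice Jones", "Mia White"]

["Alice Jones", "Mia White"]


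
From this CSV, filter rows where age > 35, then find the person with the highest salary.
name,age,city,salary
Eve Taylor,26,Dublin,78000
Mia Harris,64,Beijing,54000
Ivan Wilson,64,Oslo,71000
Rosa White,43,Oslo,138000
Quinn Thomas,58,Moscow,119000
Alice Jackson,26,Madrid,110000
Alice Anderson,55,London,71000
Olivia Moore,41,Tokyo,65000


Filter: age > 35
Sort by: salary (descending)

Filtered records (6):
  Rosa White, age 43, salary $138000
  Quinn Thomas, age 58, salary $119000
  Ivan Wilson, age 64, salary $71000
  Alice Anderson, age 55, salary $71000
  Olivia Moore, age 41, salary $65000
  Mia Harris, age 64, salary $54000

Highest salary: Rosa White ($138000)

Rosa White


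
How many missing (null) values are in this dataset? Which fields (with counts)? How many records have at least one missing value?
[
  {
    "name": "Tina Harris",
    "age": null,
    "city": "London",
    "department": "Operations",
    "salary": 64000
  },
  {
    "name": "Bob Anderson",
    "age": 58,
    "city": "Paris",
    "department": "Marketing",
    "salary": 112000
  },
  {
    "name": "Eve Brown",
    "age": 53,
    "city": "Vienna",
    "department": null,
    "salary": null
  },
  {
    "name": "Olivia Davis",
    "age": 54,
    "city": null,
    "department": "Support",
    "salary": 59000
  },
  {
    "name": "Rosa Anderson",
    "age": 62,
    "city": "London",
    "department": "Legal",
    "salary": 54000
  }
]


Checking for missing (null) values in 5 records:

  Tina Harris: age
  Bob Anderson: complete
  Eve Brown: department, salary
  Olivia Davis: city
  Rosa Anderson: complete

Per field:
  name: 0 missing
  age: 1 missing
  city: 1 missing
  department: 1 missing
  salary: 1 missing

Total missing values: 4
Records with any missing: 3

4 missing values (age: 1, city: 1, department: 1, salary: 1); 3 incomplete records


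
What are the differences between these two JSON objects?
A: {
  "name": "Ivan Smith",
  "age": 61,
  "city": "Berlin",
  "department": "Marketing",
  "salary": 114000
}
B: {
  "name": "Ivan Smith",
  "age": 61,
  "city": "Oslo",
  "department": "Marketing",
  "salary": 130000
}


Comparing each field (in key order):
  name: same
  age: same
  city: DIFFERENT
  department: same
  salary: DIFFERENT
Differences:
  city: Berlin -> Oslo
  salary: 114000 -> 130000

2 field(s) changed

2 changes: city, salary


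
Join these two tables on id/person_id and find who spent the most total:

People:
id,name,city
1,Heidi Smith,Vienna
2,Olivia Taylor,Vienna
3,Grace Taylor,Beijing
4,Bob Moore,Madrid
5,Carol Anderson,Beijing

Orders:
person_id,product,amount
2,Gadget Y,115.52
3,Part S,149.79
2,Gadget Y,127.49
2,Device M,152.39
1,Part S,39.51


Join on: people.id = orders.person_id

Joined rows:
  Olivia Taylor (Vienna) bought Gadget Y for $115.52
  Grace Taylor (Beijing) bought Part S for $149.79
  Olivia Taylor (Vienna) bought Gadget Y for $127.49
  Olivia Taylor (Vienna) bought Device M for $152.39
  Heidi Smith (Vienna) bought Part S for $39.51

Total per person:
  Olivia Taylor: $395.40
  Grace Taylor: $149.79
  Heidi Smith: $39.51

Top spender: Olivia Taylor ($395.40)

Olivia Taylor ($395.40)


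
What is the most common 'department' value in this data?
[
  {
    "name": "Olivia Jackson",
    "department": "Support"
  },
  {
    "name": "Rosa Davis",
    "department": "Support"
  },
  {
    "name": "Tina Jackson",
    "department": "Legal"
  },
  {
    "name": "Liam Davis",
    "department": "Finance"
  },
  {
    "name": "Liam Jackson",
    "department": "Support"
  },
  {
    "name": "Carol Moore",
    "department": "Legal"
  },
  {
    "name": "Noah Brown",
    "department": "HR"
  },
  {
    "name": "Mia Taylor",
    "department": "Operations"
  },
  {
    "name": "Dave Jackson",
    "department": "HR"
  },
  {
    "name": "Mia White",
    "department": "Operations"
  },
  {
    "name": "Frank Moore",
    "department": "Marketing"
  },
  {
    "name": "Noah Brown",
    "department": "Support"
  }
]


Counting 'department' values across 12 records:

  Support: 4 ####
  Legal: 2 ##
  HR: 2 ##
  Operations: 2 ##
  Finance: 1 #
  Marketing: 1 #

Most common: Support (4 times)

Support (4 times)


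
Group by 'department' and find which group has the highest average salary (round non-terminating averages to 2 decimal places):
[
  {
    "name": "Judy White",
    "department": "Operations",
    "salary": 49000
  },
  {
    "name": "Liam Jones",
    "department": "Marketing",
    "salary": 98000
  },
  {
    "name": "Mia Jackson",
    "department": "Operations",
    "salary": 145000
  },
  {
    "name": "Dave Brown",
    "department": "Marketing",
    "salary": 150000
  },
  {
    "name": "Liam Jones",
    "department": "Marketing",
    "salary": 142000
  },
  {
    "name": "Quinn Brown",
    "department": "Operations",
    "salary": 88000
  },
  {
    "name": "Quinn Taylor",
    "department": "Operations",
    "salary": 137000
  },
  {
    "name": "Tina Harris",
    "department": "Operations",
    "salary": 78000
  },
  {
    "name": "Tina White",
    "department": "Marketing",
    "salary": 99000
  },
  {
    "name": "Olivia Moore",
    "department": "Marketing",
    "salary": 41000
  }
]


Group by: department

Groups:
  Marketing: 5 people, avg salary = 530000/5 = $106000
  Operations: 5 people, avg salary = 497000/5 = $99400

Highest average salary: Marketing ($106000)

Marketing ($106000)


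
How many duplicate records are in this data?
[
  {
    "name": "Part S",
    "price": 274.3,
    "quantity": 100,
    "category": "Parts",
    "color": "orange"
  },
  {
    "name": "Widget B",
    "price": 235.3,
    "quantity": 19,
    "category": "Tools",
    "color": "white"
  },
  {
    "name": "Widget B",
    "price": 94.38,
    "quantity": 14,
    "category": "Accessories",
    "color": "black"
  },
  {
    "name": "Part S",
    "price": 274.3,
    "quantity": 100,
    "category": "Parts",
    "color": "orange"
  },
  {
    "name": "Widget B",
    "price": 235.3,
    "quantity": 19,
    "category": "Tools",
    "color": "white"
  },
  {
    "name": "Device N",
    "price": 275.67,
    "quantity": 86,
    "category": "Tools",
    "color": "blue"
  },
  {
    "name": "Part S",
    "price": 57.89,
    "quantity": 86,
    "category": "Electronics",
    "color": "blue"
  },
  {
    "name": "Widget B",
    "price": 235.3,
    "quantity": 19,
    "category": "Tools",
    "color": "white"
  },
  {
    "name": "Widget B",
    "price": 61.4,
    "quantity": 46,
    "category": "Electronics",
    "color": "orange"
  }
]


Checking 9 records for duplicates:

  Row 1: Part S ($274.3, qty 100)
  Row 2: Widget B ($235.3, qty 19)
  Row 3: Widget B ($94.38, qty 14)
  Row 4: Part S ($274.3, qty 100) <-- DUPLICATE
  Row 5: Widget B ($235.3, qty 19) <-- DUPLICATE
  Row 6: Device N ($275.67, qty 86)
  Row 7: Part S ($57.89, qty 86)
  Row 8: Widget B ($235.3, qty 19) <-- DUPLICATE
  Row 9: Widget B ($61.4, qty 46)

Duplicates found: 3
Unique records: 6

3 duplicates, 6 unique


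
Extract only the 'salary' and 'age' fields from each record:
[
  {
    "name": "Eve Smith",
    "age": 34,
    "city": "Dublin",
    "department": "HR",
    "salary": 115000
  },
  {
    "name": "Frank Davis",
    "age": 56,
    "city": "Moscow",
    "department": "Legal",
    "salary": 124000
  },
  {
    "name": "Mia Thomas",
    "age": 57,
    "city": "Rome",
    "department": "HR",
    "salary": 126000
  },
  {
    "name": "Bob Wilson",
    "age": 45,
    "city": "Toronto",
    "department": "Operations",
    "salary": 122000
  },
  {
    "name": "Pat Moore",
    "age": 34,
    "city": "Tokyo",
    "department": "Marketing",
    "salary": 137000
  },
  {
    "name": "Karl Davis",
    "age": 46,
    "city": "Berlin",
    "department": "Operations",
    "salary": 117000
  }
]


Original: 6 records with fields: name, age, city, department, salary
Keep: ['salary', 'age']
Drop: ['name', 'city', 'department']
Result: 6 records, 2 fields each

[
  {
    "salary": 115000,
    "age": 34
  },
  {
    "salary": 124000,
    "age": 56
  },
  {
    "salary": 126000,
    "age": 57
  },
  {
    "salary": 122000,
    "age": 45
  },
  {
    "salary": 137000,
    "age": 34
  },
  {
    "salary": 117000,
    "age": 46
  }
]


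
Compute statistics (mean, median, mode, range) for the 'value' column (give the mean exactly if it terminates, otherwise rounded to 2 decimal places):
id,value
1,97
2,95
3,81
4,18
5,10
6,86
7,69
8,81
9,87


Data: [97, 95, 81, 18, 10, 86, 69, 81, 87]
Count: 9
Sum: 624
Mean: 624/9 ≈ 69.33 (rounded to 2 decimal places)
Sorted: [10, 18, 69, 81, 81, 86, 87, 95, 97]
Median: 81.0
Mode: 81 (2 times)
Range: 97 - 10 = 87
Min: 10, Max: 97

mean≈69.33, median=81.0, mode=81, range=87


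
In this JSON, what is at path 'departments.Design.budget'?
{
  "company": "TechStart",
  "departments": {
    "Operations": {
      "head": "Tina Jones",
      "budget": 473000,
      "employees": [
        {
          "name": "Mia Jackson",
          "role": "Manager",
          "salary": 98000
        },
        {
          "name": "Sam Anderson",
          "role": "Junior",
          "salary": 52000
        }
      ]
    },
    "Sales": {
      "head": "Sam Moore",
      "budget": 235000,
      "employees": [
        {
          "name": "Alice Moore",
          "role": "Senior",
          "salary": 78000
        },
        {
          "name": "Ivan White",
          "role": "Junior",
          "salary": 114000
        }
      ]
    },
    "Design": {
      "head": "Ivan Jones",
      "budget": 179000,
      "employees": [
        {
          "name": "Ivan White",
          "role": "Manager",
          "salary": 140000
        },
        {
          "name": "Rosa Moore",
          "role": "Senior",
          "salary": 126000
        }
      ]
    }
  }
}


Path: departments.Design.budget

Navigate:
  -> departments
  -> Design
  -> budget = 179000

179000


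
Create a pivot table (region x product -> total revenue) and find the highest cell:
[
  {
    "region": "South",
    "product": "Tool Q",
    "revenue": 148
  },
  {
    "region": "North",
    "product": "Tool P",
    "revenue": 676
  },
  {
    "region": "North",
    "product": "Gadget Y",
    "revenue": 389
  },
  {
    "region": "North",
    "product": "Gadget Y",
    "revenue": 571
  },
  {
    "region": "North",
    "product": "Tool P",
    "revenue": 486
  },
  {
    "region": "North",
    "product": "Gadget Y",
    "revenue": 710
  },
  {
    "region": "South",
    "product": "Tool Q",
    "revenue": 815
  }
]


Pivot: region (rows) x product (columns) -> total revenue

     Gadget Y      Tool P        Tool Q      
North         1670          1162             0  
South            0             0           963  

Highest: North / Gadget Y = $1670

North / Gadget Y = $1670


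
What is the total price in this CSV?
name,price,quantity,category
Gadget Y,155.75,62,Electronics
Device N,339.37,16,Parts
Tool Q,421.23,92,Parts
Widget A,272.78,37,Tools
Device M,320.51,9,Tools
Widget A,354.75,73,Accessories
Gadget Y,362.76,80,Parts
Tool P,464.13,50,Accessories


Computing total price:
Values: [155.75, 339.37, 421.23, 272.78, 320.51, 354.75, 362.76, 464.13]
Sum = 2691.28

2691.28


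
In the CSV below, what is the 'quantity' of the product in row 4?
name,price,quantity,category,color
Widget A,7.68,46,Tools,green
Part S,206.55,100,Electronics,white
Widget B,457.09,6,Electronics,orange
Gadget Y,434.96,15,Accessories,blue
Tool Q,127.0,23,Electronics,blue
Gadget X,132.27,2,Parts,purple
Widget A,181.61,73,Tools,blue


Query: Row 4 ('Gadget Y'), column 'quantity'
Value: 15

15


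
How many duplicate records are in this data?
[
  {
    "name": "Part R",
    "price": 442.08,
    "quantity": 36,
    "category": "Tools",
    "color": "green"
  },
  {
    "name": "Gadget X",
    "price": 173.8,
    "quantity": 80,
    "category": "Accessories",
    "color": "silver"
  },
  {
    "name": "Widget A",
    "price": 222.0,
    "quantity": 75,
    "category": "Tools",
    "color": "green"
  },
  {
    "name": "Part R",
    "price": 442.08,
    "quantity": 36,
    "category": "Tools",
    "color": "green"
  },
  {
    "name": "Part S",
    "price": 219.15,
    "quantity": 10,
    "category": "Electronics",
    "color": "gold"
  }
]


Checking 5 records for duplicates:

  Row 1: Part R ($442.08, qty 36)
  Row 2: Gadget X ($173.8, qty 80)
  Row 3: Widget A ($222.0, qty 75)
  Row 4: Part R ($442.08, qty 36) <-- DUPLICATE
  Row 5: Part S ($219.15, qty 10)

Duplicates found: 1
Unique records: 4

1 duplicates, 4 unique


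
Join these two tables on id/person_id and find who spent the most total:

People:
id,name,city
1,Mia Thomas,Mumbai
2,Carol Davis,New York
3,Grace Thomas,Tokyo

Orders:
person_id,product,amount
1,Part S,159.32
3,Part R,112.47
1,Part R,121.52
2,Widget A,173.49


Join on: people.id = orders.person_id

Joined rows:
  Mia Thomas (Mumbai) bought Part S for $159.32
  Grace Thomas (Tokyo) bought Part R for $112.47
  Mia Thomas (Mumbai) bought Part R for $121.52
  Carol Davis (New York) bought Widget A for $173.49

Total per person:
  Mia Thomas: $280.84
  Carol Davis: $173.49
  Grace Thomas: $112.47

Top spender: Mia Thomas ($280.84)

Mia Thomas ($280.84)


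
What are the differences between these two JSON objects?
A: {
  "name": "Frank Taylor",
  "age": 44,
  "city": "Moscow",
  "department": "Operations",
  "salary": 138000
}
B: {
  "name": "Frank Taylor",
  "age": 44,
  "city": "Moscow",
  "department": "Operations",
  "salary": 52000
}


Comparing each field (in key order):
  name: same
  age: same
  city: same
  department: same
  salary: DIFFERENT
Differences:
  salary: 138000 -> 52000

1 field(s) changed

1 change: salary


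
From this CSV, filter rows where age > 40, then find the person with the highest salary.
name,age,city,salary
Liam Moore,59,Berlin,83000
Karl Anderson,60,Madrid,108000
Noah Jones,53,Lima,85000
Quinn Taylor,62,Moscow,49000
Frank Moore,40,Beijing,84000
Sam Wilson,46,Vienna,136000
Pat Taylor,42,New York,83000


Filter: age > 40
Sort by: salary (descending)

Filtered records (6):
  Sam Wilson, age 46, salary $136000
  Karl Anderson, age 60, salary $108000
  Noah Jones, age 53, salary $85000
  Liam Moore, age 59, salary $83000
  Pat Taylor, age 42, salary $83000
  Quinn Taylor, age 62, salary $49000

Highest salary: Sam Wilson ($136000)

Sam Wilson


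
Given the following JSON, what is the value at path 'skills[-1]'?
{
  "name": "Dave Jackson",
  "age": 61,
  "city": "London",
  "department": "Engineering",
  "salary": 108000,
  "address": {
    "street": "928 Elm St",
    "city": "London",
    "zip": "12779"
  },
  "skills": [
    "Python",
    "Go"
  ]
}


Query: skills[-1]
Path: skills -> last element
Value: Go

Go


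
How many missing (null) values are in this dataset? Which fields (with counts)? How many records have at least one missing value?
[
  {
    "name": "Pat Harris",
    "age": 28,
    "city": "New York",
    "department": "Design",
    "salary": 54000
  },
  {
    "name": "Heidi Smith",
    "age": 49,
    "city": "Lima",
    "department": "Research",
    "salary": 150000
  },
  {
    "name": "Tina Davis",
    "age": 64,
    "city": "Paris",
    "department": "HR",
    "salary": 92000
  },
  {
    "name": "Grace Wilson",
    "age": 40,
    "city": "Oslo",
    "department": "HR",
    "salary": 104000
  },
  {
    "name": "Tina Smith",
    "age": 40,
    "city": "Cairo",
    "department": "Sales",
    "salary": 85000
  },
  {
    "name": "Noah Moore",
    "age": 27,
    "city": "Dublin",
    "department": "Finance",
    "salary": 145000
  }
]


Checking for missing (null) values in 6 records:

  Pat Harris: complete
  Heidi Smith: complete
  Tina Davis: complete
  Grace Wilson: complete
  Tina Smith: complete
  Noah Moore: complete

Per field:
  name: 0 missing
  age: 0 missing
  city: 0 missing
  department: 0 missing
  salary: 0 missing

Total missing values: 0
Records with any missing: 0

0 missing values (none); 0 incomplete records


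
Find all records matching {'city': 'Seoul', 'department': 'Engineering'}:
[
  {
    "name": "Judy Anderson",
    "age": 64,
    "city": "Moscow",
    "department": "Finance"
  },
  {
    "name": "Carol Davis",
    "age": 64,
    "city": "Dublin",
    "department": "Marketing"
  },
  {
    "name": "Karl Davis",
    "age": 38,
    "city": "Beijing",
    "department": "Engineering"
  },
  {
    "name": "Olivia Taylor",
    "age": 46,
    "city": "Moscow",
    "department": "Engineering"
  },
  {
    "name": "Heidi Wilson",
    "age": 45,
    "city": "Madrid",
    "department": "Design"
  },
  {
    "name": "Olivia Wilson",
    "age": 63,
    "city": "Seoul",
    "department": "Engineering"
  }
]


Search criteria: {'city': 'Seoul', 'department': 'Engineering'}

Checking 6 records:
  Judy Anderson: {city: Moscow, department: Finance}
  Carol Davis: {city: Dublin, department: Marketing}
  Karl Davis: {city: Beijing, department: Engineering}
  Olivia Taylor: {city: Moscow, department: Engineering}
  Heidi Wilson: {city: Madrid, department: Design}
  Olivia Wilson: {city: Seoul, department: Engineering} <-- MATCH

Matches: ["Olivia Wilson"]

["Olivia Wilson"]


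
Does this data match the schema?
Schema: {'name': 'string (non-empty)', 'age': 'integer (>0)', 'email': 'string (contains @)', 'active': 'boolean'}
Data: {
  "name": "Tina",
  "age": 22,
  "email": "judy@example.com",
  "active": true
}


Validating each field against schema:
  name: OK (non-empty string)
  age: OK (positive integer)
  email: OK (string with @)
  active: OK (boolean)

Result: VALID

VALID


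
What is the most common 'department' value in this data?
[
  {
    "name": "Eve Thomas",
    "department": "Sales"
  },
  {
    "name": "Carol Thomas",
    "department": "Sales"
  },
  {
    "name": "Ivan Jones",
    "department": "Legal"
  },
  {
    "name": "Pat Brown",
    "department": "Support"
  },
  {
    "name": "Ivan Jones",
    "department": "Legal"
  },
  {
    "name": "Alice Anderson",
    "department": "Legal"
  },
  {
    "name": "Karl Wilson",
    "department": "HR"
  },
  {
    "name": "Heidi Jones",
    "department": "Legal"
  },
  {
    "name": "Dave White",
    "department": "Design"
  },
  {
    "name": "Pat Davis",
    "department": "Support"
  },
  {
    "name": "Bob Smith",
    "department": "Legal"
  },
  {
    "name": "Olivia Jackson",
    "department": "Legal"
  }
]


Counting 'department' values across 12 records:

  Legal: 6 ######
  Sales: 2 ##
  Support: 2 ##
  HR: 1 #
  Design: 1 #

Most common: Legal (6 times)

Legal (6 times)


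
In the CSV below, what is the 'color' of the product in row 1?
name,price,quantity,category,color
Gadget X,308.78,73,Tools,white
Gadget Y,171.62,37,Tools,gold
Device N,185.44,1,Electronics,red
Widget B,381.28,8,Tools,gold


Query: Row 1 ('Gadget X'), column 'color'
Value: white

white


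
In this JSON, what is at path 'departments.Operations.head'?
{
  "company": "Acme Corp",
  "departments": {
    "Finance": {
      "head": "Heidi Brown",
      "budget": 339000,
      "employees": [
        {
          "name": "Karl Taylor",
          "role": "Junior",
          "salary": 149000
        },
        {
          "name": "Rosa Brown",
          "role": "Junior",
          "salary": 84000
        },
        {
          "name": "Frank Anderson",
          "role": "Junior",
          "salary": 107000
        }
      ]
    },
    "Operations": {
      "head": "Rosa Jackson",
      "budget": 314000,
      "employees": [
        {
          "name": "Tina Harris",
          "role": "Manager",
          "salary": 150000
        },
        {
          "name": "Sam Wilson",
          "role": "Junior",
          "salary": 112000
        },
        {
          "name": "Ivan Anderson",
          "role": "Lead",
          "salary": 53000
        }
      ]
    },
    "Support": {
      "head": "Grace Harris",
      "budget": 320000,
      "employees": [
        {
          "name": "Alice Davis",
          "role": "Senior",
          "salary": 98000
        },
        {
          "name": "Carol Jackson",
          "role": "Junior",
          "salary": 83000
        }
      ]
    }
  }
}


Path: departments.Operations.head

Navigate:
  -> departments
  -> Operations
  -> head = 'Rosa Jackson'

Rosa Jackson


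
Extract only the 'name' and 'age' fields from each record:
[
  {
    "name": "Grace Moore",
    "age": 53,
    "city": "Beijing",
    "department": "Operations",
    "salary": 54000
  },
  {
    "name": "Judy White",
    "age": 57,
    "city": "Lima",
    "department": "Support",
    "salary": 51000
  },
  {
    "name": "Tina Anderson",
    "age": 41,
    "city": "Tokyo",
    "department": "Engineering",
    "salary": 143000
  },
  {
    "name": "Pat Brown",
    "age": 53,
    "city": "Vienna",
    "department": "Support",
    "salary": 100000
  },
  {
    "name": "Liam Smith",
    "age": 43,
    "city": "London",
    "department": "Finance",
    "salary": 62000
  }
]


Original: 5 records with fields: name, age, city, department, salary
Keep: ['name', 'age']
Drop: ['city', 'department', 'salary']
Result: 5 records, 2 fields each

[
  {
    "name": "Grace Moore",
    "age": 53
  },
  {
    "name": "Judy White",
    "age": 57
  },
  {
    "name": "Tina Anderson",
    "age": 41
  },
  {
    "name": "Pat Brown",
    "age": 53
  },
  {
    "name": "Liam Smith",
    "age": 43
  }
]


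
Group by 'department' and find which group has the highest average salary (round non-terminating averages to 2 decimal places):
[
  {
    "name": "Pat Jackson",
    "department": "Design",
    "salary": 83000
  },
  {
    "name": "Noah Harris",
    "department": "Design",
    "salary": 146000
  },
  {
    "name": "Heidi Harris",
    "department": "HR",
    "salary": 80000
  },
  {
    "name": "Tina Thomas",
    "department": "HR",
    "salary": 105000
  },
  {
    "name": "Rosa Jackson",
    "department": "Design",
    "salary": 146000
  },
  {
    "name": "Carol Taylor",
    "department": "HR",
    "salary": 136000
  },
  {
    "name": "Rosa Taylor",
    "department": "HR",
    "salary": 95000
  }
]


Group by: department

Groups:
  Design: 3 people, avg salary = 375000/3 = $125000
  HR: 4 people, avg salary = 416000/4 = $104000

Highest average salary: Design ($125000)

Design ($125000)


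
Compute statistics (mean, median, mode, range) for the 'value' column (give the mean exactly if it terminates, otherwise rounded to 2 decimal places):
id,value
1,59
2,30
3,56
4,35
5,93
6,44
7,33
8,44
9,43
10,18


Data: [59, 30, 56, 35, 93, 44, 33, 44, 43, 18]
Count: 10
Sum: 455
Mean: 455/10 = 45.5
Sorted: [18, 30, 33, 35, 43, 44, 44, 56, 59, 93]
Median: 43.5
Mode: 44 (2 times)
Range: 93 - 18 = 75
Min: 18, Max: 93

mean=45.5, median=43.5, mode=44, range=75


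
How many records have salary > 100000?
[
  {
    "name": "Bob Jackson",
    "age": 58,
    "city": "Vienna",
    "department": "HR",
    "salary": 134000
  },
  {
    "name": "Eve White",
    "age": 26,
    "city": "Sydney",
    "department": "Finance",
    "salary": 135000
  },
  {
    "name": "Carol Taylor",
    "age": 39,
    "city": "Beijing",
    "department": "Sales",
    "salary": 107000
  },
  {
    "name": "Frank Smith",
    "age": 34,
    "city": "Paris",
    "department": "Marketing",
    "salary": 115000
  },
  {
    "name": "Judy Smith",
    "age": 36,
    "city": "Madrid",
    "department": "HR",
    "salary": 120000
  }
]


Data: 5 records
Condition: salary > 100000

Checking each record:
  Bob Jackson: 134000 MATCH
  Eve White: 135000 MATCH
  Carol Taylor: 107000 MATCH
  Frank Smith: 115000 MATCH
  Judy Smith: 120000 MATCH

Count: 5

5


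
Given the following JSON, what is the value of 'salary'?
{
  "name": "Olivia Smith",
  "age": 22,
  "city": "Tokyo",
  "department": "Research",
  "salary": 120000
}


Looking up field 'salary'
Value: 120000

120000


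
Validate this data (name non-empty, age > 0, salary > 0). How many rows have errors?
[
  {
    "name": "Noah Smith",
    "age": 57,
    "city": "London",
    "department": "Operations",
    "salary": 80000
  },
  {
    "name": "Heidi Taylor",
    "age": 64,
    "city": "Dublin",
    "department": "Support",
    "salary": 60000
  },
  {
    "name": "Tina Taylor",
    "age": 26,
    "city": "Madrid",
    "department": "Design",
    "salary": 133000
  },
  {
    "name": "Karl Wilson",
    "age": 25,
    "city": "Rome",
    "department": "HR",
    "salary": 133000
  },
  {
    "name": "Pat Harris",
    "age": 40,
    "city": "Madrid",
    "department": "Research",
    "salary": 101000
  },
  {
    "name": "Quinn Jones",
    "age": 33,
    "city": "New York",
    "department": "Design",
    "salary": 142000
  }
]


Validating 6 records:
Rules: name non-empty, age > 0, salary > 0

  Row 1 (Noah Smith): OK
  Row 2 (Heidi Taylor): OK
  Row 3 (Tina Taylor): OK
  Row 4 (Karl Wilson): OK
  Row 5 (Pat Harris): OK
  Row 6 (Quinn Jones): OK

Total errors: 0

0 errors


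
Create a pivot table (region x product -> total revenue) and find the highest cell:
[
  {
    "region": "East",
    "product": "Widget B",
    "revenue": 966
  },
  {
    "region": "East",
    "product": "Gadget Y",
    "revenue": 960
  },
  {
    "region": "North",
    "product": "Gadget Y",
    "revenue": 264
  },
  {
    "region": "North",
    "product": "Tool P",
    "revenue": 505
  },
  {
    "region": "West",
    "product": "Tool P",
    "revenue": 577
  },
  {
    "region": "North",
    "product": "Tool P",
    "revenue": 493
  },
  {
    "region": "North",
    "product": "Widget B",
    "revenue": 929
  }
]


Pivot: region (rows) x product (columns) -> total revenue

     Gadget Y      Tool P        Widget B    
East           960             0           966  
North          264           998           929  
West             0           577             0  

Highest: North / Tool P = $998

North / Tool P = $998


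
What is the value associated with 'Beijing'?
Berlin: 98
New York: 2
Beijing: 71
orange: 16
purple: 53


Looking up key 'Beijing'
Value: 71

71


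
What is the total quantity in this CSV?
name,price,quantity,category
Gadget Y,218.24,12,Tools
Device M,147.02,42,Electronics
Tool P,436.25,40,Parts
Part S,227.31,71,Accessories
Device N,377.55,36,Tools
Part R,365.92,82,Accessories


Computing total quantity:
Values: [12, 42, 40, 71, 36, 82]
Sum = 283

283


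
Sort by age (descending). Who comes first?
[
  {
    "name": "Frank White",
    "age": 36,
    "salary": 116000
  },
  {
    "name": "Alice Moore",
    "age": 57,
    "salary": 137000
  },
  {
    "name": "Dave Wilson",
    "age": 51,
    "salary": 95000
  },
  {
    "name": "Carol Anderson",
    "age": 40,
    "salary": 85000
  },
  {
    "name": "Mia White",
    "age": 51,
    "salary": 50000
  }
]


Sort by: age (descending)

Sorted order:
  1. Alice Moore (age = 57)
  2. Dave Wilson (age = 51)
  3. Mia White (age = 51)
  4. Carol Anderson (age = 40)
  5. Frank White (age = 36)

First: Alice Moore

Alice Moore


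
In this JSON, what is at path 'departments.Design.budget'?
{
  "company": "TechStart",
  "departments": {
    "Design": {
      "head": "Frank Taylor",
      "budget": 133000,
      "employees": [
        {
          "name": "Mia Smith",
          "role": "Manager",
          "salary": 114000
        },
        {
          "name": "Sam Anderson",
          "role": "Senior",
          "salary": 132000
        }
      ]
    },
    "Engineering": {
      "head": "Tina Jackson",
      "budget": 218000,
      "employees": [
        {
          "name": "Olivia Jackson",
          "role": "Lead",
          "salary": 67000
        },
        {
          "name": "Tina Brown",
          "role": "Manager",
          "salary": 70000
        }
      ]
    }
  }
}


Path: departments.Design.budget

Navigate:
  -> departments
  -> Design
  -> budget = 133000

133000


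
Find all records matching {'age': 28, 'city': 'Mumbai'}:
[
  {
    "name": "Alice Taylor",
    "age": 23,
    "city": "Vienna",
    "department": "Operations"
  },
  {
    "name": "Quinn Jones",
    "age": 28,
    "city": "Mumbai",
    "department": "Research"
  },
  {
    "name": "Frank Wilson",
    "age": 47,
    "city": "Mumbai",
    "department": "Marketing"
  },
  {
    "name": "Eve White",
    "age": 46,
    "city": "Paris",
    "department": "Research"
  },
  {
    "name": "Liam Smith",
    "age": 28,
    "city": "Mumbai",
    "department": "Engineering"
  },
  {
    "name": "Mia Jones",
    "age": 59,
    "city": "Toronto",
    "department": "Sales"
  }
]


Search criteria: {'age': 28, 'city': 'Mumbai'}

Checking 6 records:
  Alice Taylor: {age: 23, city: Vienna}
  Quinn Jones: {age: 28, city: Mumbai} <-- MATCH
  Frank Wilson: {age: 47, city: Mumbai}
  Eve White: {age: 46, city: Paris}
  Liam Smith: {age: 28, city: Mumbai} <-- MATCH
  Mia Jones: {age: 59, city: Toronto}

Matches: ["Quinn Jones", "Liam Smith"]

["Quinn Jones", "Liam Smith"]


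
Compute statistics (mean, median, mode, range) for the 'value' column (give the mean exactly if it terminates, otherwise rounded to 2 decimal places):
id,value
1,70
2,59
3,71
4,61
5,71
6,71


Data: [70, 59, 71, 61, 71, 71]
Count: 6
Sum: 403
Mean: 403/6 ≈ 67.17 (rounded to 2 decimal places)
Sorted: [59, 61, 70, 71, 71, 71]
Median: 70.5
Mode: 71 (3 times)
Range: 71 - 59 = 12
Min: 59, Max: 71

mean≈67.17, median=70.5, mode=71, range=12


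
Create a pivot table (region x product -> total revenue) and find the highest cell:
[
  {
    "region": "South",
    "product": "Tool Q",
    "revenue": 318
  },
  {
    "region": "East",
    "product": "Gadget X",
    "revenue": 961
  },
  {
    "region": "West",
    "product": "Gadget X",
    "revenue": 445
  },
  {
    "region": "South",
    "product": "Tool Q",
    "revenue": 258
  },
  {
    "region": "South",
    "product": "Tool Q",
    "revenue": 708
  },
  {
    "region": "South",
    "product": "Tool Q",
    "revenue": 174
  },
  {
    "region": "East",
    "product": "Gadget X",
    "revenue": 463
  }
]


Pivot: region (rows) x product (columns) -> total revenue

     Gadget X      Tool Q      
East          1424             0  
South            0          1458  
West           445             0  

Highest: South / Tool Q = $1458

South / Tool Q = $1458


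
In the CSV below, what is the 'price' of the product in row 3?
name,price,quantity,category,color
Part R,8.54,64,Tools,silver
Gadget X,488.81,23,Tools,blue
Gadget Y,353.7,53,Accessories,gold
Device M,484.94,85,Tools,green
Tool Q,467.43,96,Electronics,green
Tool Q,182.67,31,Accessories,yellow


Query: Row 3 ('Gadget Y'), column 'price'
Value: 353.7

353.7


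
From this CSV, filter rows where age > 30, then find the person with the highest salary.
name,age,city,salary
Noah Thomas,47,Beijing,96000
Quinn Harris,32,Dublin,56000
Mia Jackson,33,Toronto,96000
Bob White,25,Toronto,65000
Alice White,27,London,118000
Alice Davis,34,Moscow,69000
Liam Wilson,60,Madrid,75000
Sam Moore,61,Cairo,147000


Filter: age > 30
Sort by: salary (descending)

Filtered records (6):
  Sam Moore, age 61, salary $147000
  Noah Thomas, age 47, salary $96000
  Mia Jackson, age 33, salary $96000
  Liam Wilson, age 60, salary $75000
  Alice Davis, age 34, salary $69000
  Quinn Harris, age 32, salary $56000

Highest salary: Sam Moore ($147000)

Sam Moore


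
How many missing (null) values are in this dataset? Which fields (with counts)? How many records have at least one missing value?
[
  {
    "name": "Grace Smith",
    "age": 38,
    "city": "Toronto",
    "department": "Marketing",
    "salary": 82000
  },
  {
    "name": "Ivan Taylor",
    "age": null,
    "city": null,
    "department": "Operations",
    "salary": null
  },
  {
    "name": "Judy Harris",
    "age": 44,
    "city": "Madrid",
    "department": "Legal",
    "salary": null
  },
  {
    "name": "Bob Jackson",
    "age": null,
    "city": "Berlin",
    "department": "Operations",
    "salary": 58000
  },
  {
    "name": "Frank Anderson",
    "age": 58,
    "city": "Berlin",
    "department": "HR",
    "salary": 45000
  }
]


Checking for missing (null) values in 5 records:

  Grace Smith: complete
  Ivan Taylor: age, city, salary
  Judy Harris: salary
  Bob Jackson: age
  Frank Anderson: complete

Per field:
  name: 0 missing
  age: 2 missing
  city: 1 missing
  department: 0 missing
  salary: 2 missing

Total missing values: 5
Records with any missing: 3

5 missing values (age: 2, city: 1, salary: 2); 3 incomplete records


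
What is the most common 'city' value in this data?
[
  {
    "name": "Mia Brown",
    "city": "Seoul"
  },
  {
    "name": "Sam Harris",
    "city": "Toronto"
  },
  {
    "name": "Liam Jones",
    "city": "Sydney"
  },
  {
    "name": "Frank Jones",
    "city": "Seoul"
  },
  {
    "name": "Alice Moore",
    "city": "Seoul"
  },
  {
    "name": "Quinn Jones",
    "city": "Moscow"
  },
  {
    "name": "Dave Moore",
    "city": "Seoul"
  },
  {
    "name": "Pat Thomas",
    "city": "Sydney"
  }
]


Counting 'city' values across 8 records:

  Seoul: 4 ####
  Sydney: 2 ##
  Toronto: 1 #
  Moscow: 1 #

Most common: Seoul (4 times)

Seoul (4 times)


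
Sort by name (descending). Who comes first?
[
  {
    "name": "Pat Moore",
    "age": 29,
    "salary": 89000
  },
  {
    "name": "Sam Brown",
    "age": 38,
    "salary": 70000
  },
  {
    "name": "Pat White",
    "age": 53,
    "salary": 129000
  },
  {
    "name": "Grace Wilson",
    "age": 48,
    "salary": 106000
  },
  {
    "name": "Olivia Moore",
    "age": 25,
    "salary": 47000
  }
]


Sort by: name (descending)

Sorted order:
  1. Sam Brown (name = Sam Brown)
  2. Pat White (name = Pat White)
  3. Pat Moore (name = Pat Moore)
  4. Olivia Moore (name = Olivia Moore)
  5. Grace Wilson (name = Grace Wilson)

First: Sam Brown

Sam Brown


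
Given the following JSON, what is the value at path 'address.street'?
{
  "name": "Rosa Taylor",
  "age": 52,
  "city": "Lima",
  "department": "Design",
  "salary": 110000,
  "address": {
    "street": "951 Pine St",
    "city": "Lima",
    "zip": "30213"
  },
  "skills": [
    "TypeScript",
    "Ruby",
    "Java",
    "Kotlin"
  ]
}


Query: address.street
Path: address -> street
Value: 951 Pine St

951 Pine St


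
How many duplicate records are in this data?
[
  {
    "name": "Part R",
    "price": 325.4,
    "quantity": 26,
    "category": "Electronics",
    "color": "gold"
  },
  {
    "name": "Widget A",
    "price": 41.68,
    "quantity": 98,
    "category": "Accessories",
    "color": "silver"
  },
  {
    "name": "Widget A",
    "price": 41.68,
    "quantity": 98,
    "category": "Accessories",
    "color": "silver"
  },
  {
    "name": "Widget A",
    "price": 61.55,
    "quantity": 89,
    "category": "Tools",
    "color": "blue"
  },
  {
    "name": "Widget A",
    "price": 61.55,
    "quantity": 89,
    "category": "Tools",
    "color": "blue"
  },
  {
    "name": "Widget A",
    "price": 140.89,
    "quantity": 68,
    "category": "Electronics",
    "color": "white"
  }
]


Checking 6 records for duplicates:

  Row 1: Part R ($325.4, qty 26)
  Row 2: Widget A ($41.68, qty 98)
  Row 3: Widget A ($41.68, qty 98) <-- DUPLICATE
  Row 4: Widget A ($61.55, qty 89)
  Row 5: Widget A ($61.55, qty 89) <-- DUPLICATE
  Row 6: Widget A ($140.89, qty 68)

Duplicates found: 2
Unique records: 4

2 duplicates, 4 unique


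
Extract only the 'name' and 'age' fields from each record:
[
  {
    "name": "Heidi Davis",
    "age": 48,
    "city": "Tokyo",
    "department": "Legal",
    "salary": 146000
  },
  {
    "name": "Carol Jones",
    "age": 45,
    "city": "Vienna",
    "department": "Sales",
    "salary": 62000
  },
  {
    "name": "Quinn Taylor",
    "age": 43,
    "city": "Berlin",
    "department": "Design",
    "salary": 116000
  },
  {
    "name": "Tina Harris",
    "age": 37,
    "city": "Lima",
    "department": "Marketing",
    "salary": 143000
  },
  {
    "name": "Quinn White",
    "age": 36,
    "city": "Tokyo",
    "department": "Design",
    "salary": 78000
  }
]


Original: 5 records with fields: name, age, city, department, salary
Keep: ['name', 'age']
Drop: ['city', 'department', 'salary']
Result: 5 records, 2 fields each

[
  {
    "name": "Heidi Davis",
    "age": 48
  },
  {
    "name": "Carol Jones",
    "age": 45
  },
  {
    "name": "Quinn Taylor",
    "age": 43
  },
  {
    "name": "Tina Harris",
    "age": 37
  },
  {
    "name": "Quinn White",
    "age": 36
  }
]


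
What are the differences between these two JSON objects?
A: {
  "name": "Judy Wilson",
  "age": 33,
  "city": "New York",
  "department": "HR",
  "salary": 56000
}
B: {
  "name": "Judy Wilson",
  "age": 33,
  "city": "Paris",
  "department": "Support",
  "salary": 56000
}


Comparing each field (in key order):
  name: same
  age: same
  city: DIFFERENT
  department: DIFFERENT
  salary: same
Differences:
  city: New York -> Paris
  department: HR -> Support

2 field(s) changed

2 changes: city, department


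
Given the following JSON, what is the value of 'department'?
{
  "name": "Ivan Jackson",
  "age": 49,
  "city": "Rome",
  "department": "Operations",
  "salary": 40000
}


Looking up field 'department'
Value: Operations

Operations
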